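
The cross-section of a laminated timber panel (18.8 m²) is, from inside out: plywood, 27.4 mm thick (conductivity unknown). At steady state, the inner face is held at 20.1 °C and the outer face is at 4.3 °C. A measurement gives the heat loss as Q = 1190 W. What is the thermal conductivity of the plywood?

ΣR = ΔT/Q = |20.1 − 4.3|/1190 = 0.01328 K/W
L/(kA) = 0.01328 ⇒ k = 0.0274/(0.01328·18.8) = 0.110 W/m·K

k = 0.110 W/m·K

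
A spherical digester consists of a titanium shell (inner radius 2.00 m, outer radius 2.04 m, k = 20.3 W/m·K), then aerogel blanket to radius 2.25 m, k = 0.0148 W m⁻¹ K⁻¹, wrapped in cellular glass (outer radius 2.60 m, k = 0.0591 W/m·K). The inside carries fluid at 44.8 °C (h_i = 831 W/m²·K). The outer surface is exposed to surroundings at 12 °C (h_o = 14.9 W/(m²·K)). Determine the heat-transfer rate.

Resistance network (inner→outer):
  R_conv,in = 1/(4πr²h) = 1/(4π·2.00²·831) = 2.394×10^-5 K/W
  R_titanium = (1/2.00 − 1/2.04)/(4πk) = 0.009804/(4π·20.3) = 3.843×10^-5 K/W
  R_aerogel blanket = (1/2.04 − 1/2.25)/(4πk) = 0.04575/(4π·0.0148) = 0.2460 K/W
  R_cellular glass = (1/2.25 − 1/2.60)/(4πk) = 0.05983/(4π·0.0591) = 0.08056 K/W
  R_conv,out = 1/(4πr²h) = 1/(4π·2.60²·14.9) = 7.901×10^-4 K/W
ΣR = 2.394×10^-5 + 3.843×10^-5 + 0.2460 + 0.08056 + 7.901×10^-4 = 0.3274 K/W
Q = ΔT/ΣR = (44.8 °C − 12 °C)/0.3274 = 100 W

Q = 100 W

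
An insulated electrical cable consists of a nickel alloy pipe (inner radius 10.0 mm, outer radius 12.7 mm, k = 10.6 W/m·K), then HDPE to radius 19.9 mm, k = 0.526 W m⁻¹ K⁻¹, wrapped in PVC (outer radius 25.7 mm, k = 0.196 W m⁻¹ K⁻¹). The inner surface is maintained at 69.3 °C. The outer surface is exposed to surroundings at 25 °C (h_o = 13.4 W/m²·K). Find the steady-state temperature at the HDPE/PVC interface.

T = 61.7 °C

Resistance network (inner→outer):
  R'_nickel alloy = ln(0.0127/0.0100)/(2πk) = 0.2390/(2π·10.6) = 0.003589 m·K/W
  R'_HDPE = ln(0.0199/0.0127)/(2πk) = 0.4491/(2π·0.526) = 0.1359 m·K/W
  R'_PVC = ln(0.0257/0.0199)/(2πk) = 0.2558/(2π·0.196) = 0.2077 m·K/W
  R'_conv,out = 1/(2πr h) = 1/(2π·0.0257·13.4) = 0.4621 m·K/W
ΣR = 0.003589 + 0.1359 + 0.2077 + 0.4621 = 0.8093 m·K/W
Q' = ΔT/ΣR = (69.3 °C − 25 °C)/0.8093 = 54.74 W/m
From the inner boundary to the HDPE/PVC interface, ΣR_partial = 0.1395 m·K/W.
T_interface = T_in − Q'·ΣR_partial = 69.3 °C − (54.74)(0.1395) = 61.7 °C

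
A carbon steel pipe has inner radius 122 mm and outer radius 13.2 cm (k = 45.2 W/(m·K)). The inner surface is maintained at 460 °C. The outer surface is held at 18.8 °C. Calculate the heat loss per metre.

Q' = 2πk·ΔT/ln(r₂/r₁) = 2π × 45.2 × 441.2 / ln(0.132/0.122) = 1.59×10^6 W/m

Q' = 1.59×10^6 W/m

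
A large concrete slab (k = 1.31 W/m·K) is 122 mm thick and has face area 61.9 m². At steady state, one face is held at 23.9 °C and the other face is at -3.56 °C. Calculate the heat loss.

Q = kA·ΔT/L = 1.31 × 61.9 × |23.9 °C − -3.56 °C| / 0.122 = 18300 W

Q = 18300 W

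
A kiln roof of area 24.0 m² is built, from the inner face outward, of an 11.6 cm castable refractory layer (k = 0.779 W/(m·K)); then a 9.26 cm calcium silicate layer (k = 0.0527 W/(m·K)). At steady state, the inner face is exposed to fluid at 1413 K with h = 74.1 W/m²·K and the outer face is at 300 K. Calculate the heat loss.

Treat each layer as a resistance in series:
  R_conv,in = 1/(hA) = 1/(74.1·24.0) = 5.623×10^-4 K/W
  R_castable refractory = L/(kA) = 0.116/(0.779·24.0) = 0.006205 K/W
  R_calcium silicate = L/(kA) = 0.0926/(0.0527·24.0) = 0.07321 K/W
ΣR = 5.623×10^-4 + 0.006205 + 0.07321 = 0.07998 K/W
Q = ΔT/ΣR = (1413 K − 300 K)/0.07998 = 13900 W

Q = 13900 W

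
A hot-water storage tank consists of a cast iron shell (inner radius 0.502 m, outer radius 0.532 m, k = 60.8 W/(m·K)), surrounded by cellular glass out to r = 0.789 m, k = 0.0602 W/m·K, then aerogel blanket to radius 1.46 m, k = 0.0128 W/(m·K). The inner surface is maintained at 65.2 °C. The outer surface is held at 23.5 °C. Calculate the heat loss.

Q = 9.41 W

Treat each layer as a resistance in series:
  R_cast iron = (1/0.502 − 1/0.532)/(4πk) = 0.1123/(4π·60.8) = 1.470×10^-4 K/W
  R_cellular glass = (1/0.532 − 1/0.789)/(4πk) = 0.6123/(4π·0.0602) = 0.8094 K/W
  R_aerogel blanket = (1/0.789 − 1/1.46)/(4πk) = 0.5825/(4π·0.0128) = 3.621 K/W
ΣR = 1.470×10^-4 + 0.8094 + 3.621 = 4.431 K/W
Q = ΔT/ΣR = (65.2 °C − 23.5 °C)/4.431 = 9.41 W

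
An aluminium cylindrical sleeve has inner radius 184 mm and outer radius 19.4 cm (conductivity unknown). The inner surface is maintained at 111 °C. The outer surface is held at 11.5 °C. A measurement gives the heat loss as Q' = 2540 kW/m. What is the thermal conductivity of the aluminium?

ΣR = ΔT/Q' = |111 − 11.5|/2.54×10^6 = 3.917×10^-5 m·K/W
ln(r₂/r₁)/(2πk) = 3.917×10^-5 ⇒ k = 0.05292/(2π·3.917×10^-5) = 215 W/m·K

k = 215 W/m·K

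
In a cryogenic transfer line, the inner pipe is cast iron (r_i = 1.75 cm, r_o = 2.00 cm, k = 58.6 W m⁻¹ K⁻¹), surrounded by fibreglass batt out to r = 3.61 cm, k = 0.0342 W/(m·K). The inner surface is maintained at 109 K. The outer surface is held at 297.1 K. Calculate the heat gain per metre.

Series thermal resistances, inner to outer:
  R'_cast iron = ln(0.0200/0.0175)/(2πk) = 0.1335/(2π·58.6) = 3.627×10^-4 m·K/W
  R'_fibreglass batt = ln(0.0361/0.0200)/(2πk) = 0.5906/(2π·0.0342) = 2.748 m·K/W
ΣR = 3.627×10^-4 + 2.748 = 2.748 m·K/W
Q' = ΔT/ΣR = (109 K − 297.1 K)/2.748 = -68.4 W/m
(Negative Q' ⇒ heat flows inward; heat gain = 68.4 W/m.)

Q' = 68.4 W/m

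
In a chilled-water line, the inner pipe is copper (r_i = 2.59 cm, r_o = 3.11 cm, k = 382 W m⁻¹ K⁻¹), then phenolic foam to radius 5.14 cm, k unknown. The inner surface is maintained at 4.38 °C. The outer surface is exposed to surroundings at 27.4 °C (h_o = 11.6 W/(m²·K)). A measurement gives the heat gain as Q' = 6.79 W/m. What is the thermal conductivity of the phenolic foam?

ΣR = ΔT/Q' = |4.38 − 27.4|/6.79 = 3.390 m·K/W
Known resistances:
  R'_copper = ln(0.0311/0.0259)/(2πk) = 0.1830/(2π·382) = 7.623×10^-5 m·K/W
  R'_conv,out = 1/(2πr h) = 1/(2π·0.0514·11.6) = 0.2669 m·K/W
R_phenolic foam = ΣR − ΣR_known = 3.390 − 0.2670 = 3.123 m·K/W
ln(r₂/r₁)/(2πk) = 3.123 ⇒ k = 0.5024/(2π·3.123) = 0.0256 W/m·K

k = 0.0256 W/m·K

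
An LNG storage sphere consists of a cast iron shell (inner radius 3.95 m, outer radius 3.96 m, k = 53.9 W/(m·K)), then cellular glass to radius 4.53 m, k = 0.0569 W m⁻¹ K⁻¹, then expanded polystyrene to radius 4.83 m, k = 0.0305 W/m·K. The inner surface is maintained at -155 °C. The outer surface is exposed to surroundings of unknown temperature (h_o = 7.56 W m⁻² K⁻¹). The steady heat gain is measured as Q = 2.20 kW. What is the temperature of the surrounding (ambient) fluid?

T_out = 22.5 °C

Series resistances:
  R_cast iron = (1/3.95 − 1/3.96)/(4πk) = 6.393×10^-4/(4π·53.9) = 9.439×10^-7 K/W
  R_cellular glass = (1/3.96 − 1/4.53)/(4πk) = 0.03177/(4π·0.0569) = 0.04444 K/W
  R_expanded polystyrene = (1/4.53 − 1/4.83)/(4πk) = 0.01371/(4π·0.0305) = 0.03577 K/W
  R_conv,out = 1/(4πr²h) = 1/(4π·4.83²·7.56) = 4.512×10^-4 K/W
ΣR = 0.08066 K/W
ΔT = Q·ΣR = 2200 × 0.08066 = 177.5 K
Heat flows inward, so T_out = T_in + ΔT = -155 + 177.5 = 22.5 °C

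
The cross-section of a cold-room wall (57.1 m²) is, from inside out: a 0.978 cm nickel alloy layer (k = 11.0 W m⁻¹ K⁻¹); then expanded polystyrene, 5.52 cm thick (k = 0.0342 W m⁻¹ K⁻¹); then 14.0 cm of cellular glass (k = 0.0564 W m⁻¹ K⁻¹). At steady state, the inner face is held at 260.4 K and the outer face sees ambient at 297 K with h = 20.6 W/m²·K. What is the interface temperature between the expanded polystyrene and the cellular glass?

Series thermal resistances, inner to outer:
  R_nickel alloy = L/(kA) = 0.00978/(11.0·57.1) = 1.557×10^-5 K/W
  R_expanded polystyrene = L/(kA) = 0.0552/(0.0342·57.1) = 0.02827 K/W
  R_cellular glass = L/(kA) = 0.140/(0.0564·57.1) = 0.04347 K/W
  R_conv,out = 1/(hA) = 1/(20.6·57.1) = 8.502×10^-4 K/W
ΣR = 1.557×10^-5 + 0.02827 + 0.04347 + 8.502×10^-4 = 0.07261 K/W
Q = ΔT/ΣR = (260.4 K − 297 K)/0.07261 = -504.1 W
From the inner boundary to the expanded polystyrene/cellular glass interface, ΣR_partial = 0.02829 K/W.
T_interface = T_in − Q·ΣR_partial = 260.4 K − (-504.1)(0.02829) = 274.66 K

T = 274.66 K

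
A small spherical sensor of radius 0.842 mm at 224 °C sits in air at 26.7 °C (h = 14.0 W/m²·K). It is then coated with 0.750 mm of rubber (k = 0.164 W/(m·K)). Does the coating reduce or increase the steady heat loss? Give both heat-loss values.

Critical radius for a sphere: r_cr = 2k/h = 0.0234 m = 2.34 cm.
Outer radius after coating: r₂ = 8.42×10^-4 + 7.50×10^-4 = 0.001592 m.
Since r₁ < r_cr and r₂ ≤ r_cr, the coating moves toward the maximum at r_cr — heat loss rises.
Bare: R = 1/(4πr₁²h) = 8017 K/W; Q = 197.3/8017 = 0.0246 W.
Coated: R = R_cond + R_conv = 2514 K/W; Q = 197.3/2514 = 0.0785 W.

increases: 0.0246 → 0.0785 W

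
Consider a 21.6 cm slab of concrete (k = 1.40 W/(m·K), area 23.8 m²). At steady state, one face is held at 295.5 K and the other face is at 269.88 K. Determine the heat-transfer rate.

Q = kA·ΔT/L = 1.40 × 23.8 × |295.5 K − 269.88 K| / 0.216 = 3950 W

Q = 3.95 kW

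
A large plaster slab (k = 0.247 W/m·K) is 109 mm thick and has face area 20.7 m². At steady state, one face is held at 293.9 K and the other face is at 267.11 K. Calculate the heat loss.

Q = 1260 W

Q = kA·ΔT/L = 0.247 × 20.7 × |293.9 K − 267.11 K| / 0.109 = 1260 W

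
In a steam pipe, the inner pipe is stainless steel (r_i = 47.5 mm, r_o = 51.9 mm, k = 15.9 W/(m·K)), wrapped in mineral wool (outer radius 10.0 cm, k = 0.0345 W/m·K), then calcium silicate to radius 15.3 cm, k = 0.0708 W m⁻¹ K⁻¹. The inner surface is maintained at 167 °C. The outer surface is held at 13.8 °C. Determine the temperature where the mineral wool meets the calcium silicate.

T = 50.6 °C

Resistance network (inner→outer):
  R'_stainless steel = ln(0.0519/0.0475)/(2πk) = 0.08859/(2π·15.9) = 8.868×10^-4 m·K/W
  R'_mineral wool = ln(0.100/0.0519)/(2πk) = 0.6559/(2π·0.0345) = 3.026 m·K/W
  R'_calcium silicate = ln(0.153/0.100)/(2πk) = 0.4253/(2π·0.0708) = 0.9560 m·K/W
ΣR = 8.868×10^-4 + 3.026 + 0.9560 = 3.983 m·K/W
Q' = ΔT/ΣR = (167 °C − 13.8 °C)/3.983 = 38.46 W/m
From the inner boundary to the mineral wool/calcium silicate interface, ΣR_partial = 3.027 m·K/W.
T_interface = T_in − Q'·ΣR_partial = 167 °C − (38.46)(3.027) = 50.6 °C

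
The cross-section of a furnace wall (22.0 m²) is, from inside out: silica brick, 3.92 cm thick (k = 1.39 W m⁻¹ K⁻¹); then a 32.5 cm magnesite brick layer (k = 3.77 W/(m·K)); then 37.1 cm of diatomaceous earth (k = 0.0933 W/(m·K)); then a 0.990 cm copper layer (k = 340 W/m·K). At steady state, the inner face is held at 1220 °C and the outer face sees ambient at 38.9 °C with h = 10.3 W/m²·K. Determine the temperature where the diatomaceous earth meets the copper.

Series thermal resistances, inner to outer:
  R_silica brick = L/(kA) = 0.0392/(1.39·22.0) = 0.001282 K/W
  R_magnesite brick = L/(kA) = 0.325/(3.77·22.0) = 0.003918 K/W
  R_diatomaceous earth = L/(kA) = 0.371/(0.0933·22.0) = 0.1807 K/W
  R_copper = L/(kA) = 0.00990/(340·22.0) = 1.324×10^-6 K/W
  R_conv,out = 1/(hA) = 1/(10.3·22.0) = 0.004413 K/W
ΣR = 0.001282 + 0.003918 + 0.1807 + 1.324×10^-6 + 0.004413 = 0.1903 K/W
Q = ΔT/ΣR = (1220 °C − 38.9 °C)/0.1903 = 6207 W
From the inner boundary to the diatomaceous earth/copper interface, ΣR_partial = 0.1859 K/W.
T_interface = T_in − Q·ΣR_partial = 1220 °C − (6207)(0.1859) = 66 °C

T = 66 °C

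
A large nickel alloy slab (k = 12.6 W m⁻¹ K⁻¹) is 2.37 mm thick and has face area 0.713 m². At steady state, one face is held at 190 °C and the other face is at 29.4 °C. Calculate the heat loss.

Q = kA·ΔT/L = 12.6 × 0.713 × |190 °C − 29.4 °C| / 0.00237 = 6.09×10^5 W

Q = 6.09×10^5 W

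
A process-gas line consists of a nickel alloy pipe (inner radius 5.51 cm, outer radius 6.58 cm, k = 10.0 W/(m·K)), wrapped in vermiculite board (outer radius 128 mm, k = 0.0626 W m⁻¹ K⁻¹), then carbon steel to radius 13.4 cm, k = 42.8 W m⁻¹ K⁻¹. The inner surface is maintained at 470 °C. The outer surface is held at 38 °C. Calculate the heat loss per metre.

Resistance network (inner→outer):
  R'_nickel alloy = ln(0.0658/0.0551)/(2πk) = 0.1775/(2π·10.0) = 0.002825 m·K/W
  R'_vermiculite board = ln(0.128/0.0658)/(2πk) = 0.6654/(2π·0.0626) = 1.692 m·K/W
  R'_carbon steel = ln(0.134/0.128)/(2πk) = 0.04581/(2π·42.8) = 1.703×10^-4 m·K/W
ΣR = 0.002825 + 1.692 + 1.703×10^-4 = 1.695 m·K/W
Q' = ΔT/ΣR = (470 °C − 38 °C)/1.695 = 255 W/m

Q' = 255 W/m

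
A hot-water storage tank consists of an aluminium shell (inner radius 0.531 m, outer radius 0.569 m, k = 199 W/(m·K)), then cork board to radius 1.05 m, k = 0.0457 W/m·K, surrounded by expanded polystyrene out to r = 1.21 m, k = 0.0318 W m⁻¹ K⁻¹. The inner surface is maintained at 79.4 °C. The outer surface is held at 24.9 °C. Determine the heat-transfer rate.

Q = 31.7 W

Treat each layer as a resistance in series:
  R_aluminium = (1/0.531 − 1/0.569)/(4πk) = 0.1258/(4π·199) = 5.029×10^-5 K/W
  R_cork board = (1/0.569 − 1/1.05)/(4πk) = 0.8051/(4π·0.0457) = 1.402 K/W
  R_expanded polystyrene = (1/1.05 − 1/1.21)/(4πk) = 0.1259/(4π·0.0318) = 0.3151 K/W
ΣR = 5.029×10^-5 + 1.402 + 0.3151 = 1.717 K/W
Q = ΔT/ΣR = (79.4 °C − 24.9 °C)/1.717 = 31.7 W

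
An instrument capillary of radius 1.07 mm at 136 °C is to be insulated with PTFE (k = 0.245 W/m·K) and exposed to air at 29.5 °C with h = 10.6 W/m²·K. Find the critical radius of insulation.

r_cr = 2.31 cm

For a cylinder, r_cr = k_ins/h = 0.245/10.6 = 0.0231 m = 2.31 cm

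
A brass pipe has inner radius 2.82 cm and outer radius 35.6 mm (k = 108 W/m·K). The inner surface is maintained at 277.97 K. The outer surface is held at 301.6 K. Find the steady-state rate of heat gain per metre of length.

Q' = 2πk·ΔT/ln(r₂/r₁) = 2π × 108 × 23.63 / ln(0.0356/0.0282) = 68800 W/m

Q' = 68800 W/m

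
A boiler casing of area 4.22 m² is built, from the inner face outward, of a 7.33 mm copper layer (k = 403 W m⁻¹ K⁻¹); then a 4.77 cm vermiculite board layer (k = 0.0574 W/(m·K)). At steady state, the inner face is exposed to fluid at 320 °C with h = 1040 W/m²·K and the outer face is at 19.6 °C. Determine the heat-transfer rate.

Series thermal resistances, inner to outer:
  R_conv,in = 1/(hA) = 1/(1040·4.22) = 2.279×10^-4 K/W
  R_copper = L/(kA) = 0.00733/(403·4.22) = 4.310×10^-6 K/W
  R_vermiculite board = L/(kA) = 0.0477/(0.0574·4.22) = 0.1969 K/W
ΣR = 2.279×10^-4 + 4.310×10^-6 + 0.1969 = 0.1971 K/W
Q = ΔT/ΣR = (320 °C − 19.6 °C)/0.1971 = 1520 W

Q = 1520 W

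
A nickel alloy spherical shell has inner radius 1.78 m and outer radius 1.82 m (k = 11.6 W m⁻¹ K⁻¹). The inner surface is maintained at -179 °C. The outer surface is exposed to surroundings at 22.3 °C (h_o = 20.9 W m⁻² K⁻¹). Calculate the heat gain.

Q = 163 kW

Series thermal resistances, inner to outer:
  R_nickel alloy = (1/1.78 − 1/1.82)/(4πk) = 0.01235/(4π·11.6) = 8.470×10^-5 K/W
  R_conv,out = 1/(4πr²h) = 1/(4π·1.82²·20.9) = 0.001149 K/W
ΣR = 8.470×10^-5 + 0.001149 = 0.001234 K/W
Q = ΔT/ΣR = (-179 °C − 22.3 °C)/0.001234 = -1.63×10^5 W
(Negative Q ⇒ heat flows inward; heat gain = 1.63×10^5 W.)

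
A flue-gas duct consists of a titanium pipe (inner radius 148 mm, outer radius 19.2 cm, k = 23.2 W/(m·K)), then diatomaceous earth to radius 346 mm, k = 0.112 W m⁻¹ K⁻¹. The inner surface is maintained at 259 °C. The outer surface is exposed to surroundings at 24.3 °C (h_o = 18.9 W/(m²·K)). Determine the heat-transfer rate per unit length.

Q' = 272 W/m

Treat each layer as a resistance in series:
  R'_titanium = ln(0.192/0.148)/(2πk) = 0.2603/(2π·23.2) = 0.001786 m·K/W
  R'_diatomaceous earth = ln(0.346/0.192)/(2πk) = 0.5889/(2π·0.112) = 0.8369 m·K/W
  R'_conv,out = 1/(2πr h) = 1/(2π·0.346·18.9) = 0.02434 m·K/W
ΣR = 0.001786 + 0.8369 + 0.02434 = 0.8630 m·K/W
Q' = ΔT/ΣR = (259 °C − 24.3 °C)/0.8630 = 272 W/m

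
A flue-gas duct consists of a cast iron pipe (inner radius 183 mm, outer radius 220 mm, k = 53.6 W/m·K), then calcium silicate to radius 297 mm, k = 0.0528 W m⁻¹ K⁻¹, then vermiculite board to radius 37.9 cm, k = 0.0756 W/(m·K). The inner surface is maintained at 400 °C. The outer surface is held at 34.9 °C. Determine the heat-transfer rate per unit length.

Q' = 257 W/m

Resistance network (inner→outer):
  R'_cast iron = ln(0.220/0.183)/(2πk) = 0.1841/(2π·53.6) = 5.468×10^-4 m·K/W
  R'_calcium silicate = ln(0.297/0.220)/(2πk) = 0.3001/(2π·0.0528) = 0.9046 m·K/W
  R'_vermiculite board = ln(0.379/0.297)/(2πk) = 0.2438/(2π·0.0756) = 0.5133 m·K/W
ΣR = 5.468×10^-4 + 0.9046 + 0.5133 = 1.418 m·K/W
Q' = ΔT/ΣR = (400 °C − 34.9 °C)/1.418 = 257 W/m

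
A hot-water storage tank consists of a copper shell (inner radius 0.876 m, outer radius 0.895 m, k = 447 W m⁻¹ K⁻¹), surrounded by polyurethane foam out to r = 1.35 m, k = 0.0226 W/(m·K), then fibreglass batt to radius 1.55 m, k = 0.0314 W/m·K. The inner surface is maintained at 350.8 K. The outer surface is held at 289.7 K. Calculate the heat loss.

Resistance network (inner→outer):
  R_copper = (1/0.876 − 1/0.895)/(4πk) = 0.02423/(4π·447) = 4.314×10^-6 K/W
  R_polyurethane foam = (1/0.895 − 1/1.35)/(4πk) = 0.3766/(4π·0.0226) = 1.326 K/W
  R_fibreglass batt = (1/1.35 − 1/1.55)/(4πk) = 0.09558/(4π·0.0314) = 0.2422 K/W
ΣR = 4.314×10^-6 + 1.326 + 0.2422 = 1.568 K/W
Q = ΔT/ΣR = (350.8 K − 289.7 K)/1.568 = 39.0 W

Q = 39.0 W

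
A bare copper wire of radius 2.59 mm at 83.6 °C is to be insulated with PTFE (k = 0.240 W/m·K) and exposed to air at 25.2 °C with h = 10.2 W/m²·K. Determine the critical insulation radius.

For a cylinder, r_cr = k_ins/h = 0.240/10.2 = 0.0235 m = 2.35 cm

r_cr = 2.35 cm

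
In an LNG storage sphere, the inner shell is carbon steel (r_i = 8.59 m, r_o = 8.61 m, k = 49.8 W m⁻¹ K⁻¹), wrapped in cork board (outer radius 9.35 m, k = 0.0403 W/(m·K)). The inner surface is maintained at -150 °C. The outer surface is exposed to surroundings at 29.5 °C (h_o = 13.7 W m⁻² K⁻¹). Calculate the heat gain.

Q = 9850 W

Treat each layer as a resistance in series:
  R_carbon steel = (1/8.59 − 1/8.61)/(4πk) = 2.704×10^-4/(4π·49.8) = 4.321×10^-7 K/W
  R_cork board = (1/8.61 − 1/9.35)/(4πk) = 0.009192/(4π·0.0403) = 0.01815 K/W
  R_conv,out = 1/(4πr²h) = 1/(4π·9.35²·13.7) = 6.644×10^-5 K/W
ΣR = 4.321×10^-7 + 0.01815 + 6.644×10^-5 = 0.01822 K/W
Q = ΔT/ΣR = (-150 °C − 29.5 °C)/0.01822 = -9850 W
(Negative Q ⇒ heat flows inward; heat gain = 9850 W.)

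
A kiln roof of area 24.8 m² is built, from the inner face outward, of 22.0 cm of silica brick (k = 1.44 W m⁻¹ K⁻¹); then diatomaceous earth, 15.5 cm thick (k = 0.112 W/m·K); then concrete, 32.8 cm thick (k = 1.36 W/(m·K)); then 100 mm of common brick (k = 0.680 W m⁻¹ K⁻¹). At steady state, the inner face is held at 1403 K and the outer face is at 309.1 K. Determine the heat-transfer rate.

Treat each layer as a resistance in series:
  R_silica brick = L/(kA) = 0.220/(1.44·24.8) = 0.006160 K/W
  R_diatomaceous earth = L/(kA) = 0.155/(0.112·24.8) = 0.05580 K/W
  R_concrete = L/(kA) = 0.328/(1.36·24.8) = 0.009725 K/W
  R_common brick = L/(kA) = 0.100/(0.680·24.8) = 0.005930 K/W
ΣR = 0.006160 + 0.05580 + 0.009725 + 0.005930 = 0.07762 K/W
Q = ΔT/ΣR = (1403 K − 309.1 K)/0.07762 = 14100 W

Q = 14.1 kW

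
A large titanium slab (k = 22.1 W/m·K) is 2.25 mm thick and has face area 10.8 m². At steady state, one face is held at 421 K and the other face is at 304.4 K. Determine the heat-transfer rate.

Q = kA·ΔT/L = 22.1 × 10.8 × |421 K − 304.4 K| / 0.00225 = 1.24×10^7 W

Q = 12400 kW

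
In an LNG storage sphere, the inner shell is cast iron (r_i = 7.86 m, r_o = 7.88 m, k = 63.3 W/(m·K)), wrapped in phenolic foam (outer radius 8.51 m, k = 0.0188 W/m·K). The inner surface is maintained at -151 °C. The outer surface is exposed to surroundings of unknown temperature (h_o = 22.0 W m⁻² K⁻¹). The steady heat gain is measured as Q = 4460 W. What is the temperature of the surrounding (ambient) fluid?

Series resistances:
  R_cast iron = (1/7.86 − 1/7.88)/(4πk) = 3.229×10^-4/(4π·63.3) = 4.059×10^-7 K/W
  R_phenolic foam = (1/7.88 − 1/8.51)/(4πk) = 0.009395/(4π·0.0188) = 0.03977 K/W
  R_conv,out = 1/(4πr²h) = 1/(4π·8.51²·22.0) = 4.995×10^-5 K/W
ΣR = 0.03982 K/W
ΔT = Q·ΣR = 4460 × 0.03982 = 177.6 K
Heat flows inward, so T_out = T_in + ΔT = -151 + 177.6 = 26.6 °C

T_out = 26.6 °C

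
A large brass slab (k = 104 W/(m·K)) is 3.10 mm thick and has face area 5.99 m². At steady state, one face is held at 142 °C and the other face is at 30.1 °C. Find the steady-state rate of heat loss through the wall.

Q = kA·ΔT/L = 104 × 5.99 × |142 °C − 30.1 °C| / 0.00310 = 2.25×10^7 W

Q = 22500 kW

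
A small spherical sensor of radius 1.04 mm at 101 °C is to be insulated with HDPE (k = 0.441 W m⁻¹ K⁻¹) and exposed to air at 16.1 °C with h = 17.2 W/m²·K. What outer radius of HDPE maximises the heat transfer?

For a sphere, r_cr = 2k_ins/h = 2·0.441/17.2 = 0.0513 m = 5.13 cm

r_cr = 5.13 cm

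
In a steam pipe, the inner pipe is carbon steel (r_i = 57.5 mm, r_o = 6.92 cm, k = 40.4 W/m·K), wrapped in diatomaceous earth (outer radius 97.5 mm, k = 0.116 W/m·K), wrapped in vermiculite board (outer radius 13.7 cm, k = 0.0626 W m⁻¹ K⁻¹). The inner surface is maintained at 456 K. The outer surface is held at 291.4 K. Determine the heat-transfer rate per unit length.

Q' = 123 W/m

Treat each layer as a resistance in series:
  R'_carbon steel = ln(0.0692/0.0575)/(2πk) = 0.1852/(2π·40.4) = 7.297×10^-4 m·K/W
  R'_diatomaceous earth = ln(0.0975/0.0692)/(2πk) = 0.3429/(2π·0.116) = 0.4704 m·K/W
  R'_vermiculite board = ln(0.137/0.0975)/(2πk) = 0.3401/(2π·0.0626) = 0.8647 m·K/W
ΣR = 7.297×10^-4 + 0.4704 + 0.8647 = 1.336 m·K/W
Q' = ΔT/ΣR = (456 K − 291.4 K)/1.336 = 123 W/m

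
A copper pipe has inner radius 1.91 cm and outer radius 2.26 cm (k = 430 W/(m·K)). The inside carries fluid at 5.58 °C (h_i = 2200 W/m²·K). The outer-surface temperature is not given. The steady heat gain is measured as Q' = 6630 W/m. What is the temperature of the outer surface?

Series resistances:
  R'_conv,in = 1/(2πr h) = 1/(2π·0.0191·2200) = 0.003788 m·K/W
  R'_copper = ln(0.0226/0.0191)/(2πk) = 0.1683/(2π·430) = 6.228×10^-5 m·K/W
ΣR = 0.003850 m·K/W
ΔT = Q'·ΣR = 6630 × 0.003850 = 25.53 K
Heat flows inward, so T_out = T_in + ΔT = 5.58 + 25.53 = 31.1 °C

T_out = 31.1 °C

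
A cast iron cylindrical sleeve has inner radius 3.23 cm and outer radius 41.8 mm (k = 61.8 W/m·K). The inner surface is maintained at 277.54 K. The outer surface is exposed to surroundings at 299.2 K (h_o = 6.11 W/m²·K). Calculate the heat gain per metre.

Treat each layer as a resistance in series:
  R'_cast iron = ln(0.0418/0.0323)/(2πk) = 0.2578/(2π·61.8) = 6.640×10^-4 m·K/W
  R'_conv,out = 1/(2πr h) = 1/(2π·0.0418·6.11) = 0.6232 m·K/W
ΣR = 6.640×10^-4 + 0.6232 = 0.6239 m·K/W
Q' = ΔT/ΣR = (277.54 K − 299.2 K)/0.6239 = -34.7 W/m
(Negative Q' ⇒ heat flows inward; heat gain = 34.7 W/m.)

Q' = 34.7 W/m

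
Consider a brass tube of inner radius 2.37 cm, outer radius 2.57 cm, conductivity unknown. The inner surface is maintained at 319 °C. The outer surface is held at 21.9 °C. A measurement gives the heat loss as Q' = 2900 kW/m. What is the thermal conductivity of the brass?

ΣR = ΔT/Q' = |319 − 21.9|/2.90×10^6 = 1.024×10^-4 m·K/W
ln(r₂/r₁)/(2πk) = 1.024×10^-4 ⇒ k = 0.08102/(2π·1.024×10^-4) = 126 W/m·K

k = 126 W/m·K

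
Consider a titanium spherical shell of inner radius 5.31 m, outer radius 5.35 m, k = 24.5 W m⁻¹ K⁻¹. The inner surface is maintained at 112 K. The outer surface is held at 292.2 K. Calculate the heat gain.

Q = 4πk·ΔT/(1/r₁ − 1/r₂) = 4π × 24.5 × 180.2 / (1/5.31 − 1/5.35) = 3.94×10^7 W

Q = 39400 kW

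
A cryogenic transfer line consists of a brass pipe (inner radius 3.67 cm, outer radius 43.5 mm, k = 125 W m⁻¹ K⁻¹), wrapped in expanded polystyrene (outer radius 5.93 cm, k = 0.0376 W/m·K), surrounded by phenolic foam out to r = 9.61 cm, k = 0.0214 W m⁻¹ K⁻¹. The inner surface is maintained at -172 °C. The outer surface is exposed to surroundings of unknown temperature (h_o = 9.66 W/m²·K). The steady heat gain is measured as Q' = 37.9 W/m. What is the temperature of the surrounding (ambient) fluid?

T_out = 20.3 °C

Sum the resistances:
  R'_brass = ln(0.0435/0.0367)/(2πk) = 0.1700/(2π·125) = 2.164×10^-4 m·K/W
  R'_expanded polystyrene = ln(0.0593/0.0435)/(2πk) = 0.3098/(2π·0.0376) = 1.312 m·K/W
  R'_phenolic foam = ln(0.0961/0.0593)/(2πk) = 0.4828/(2π·0.0214) = 3.591 m·K/W
  R'_conv,out = 1/(2πr h) = 1/(2π·0.0961·9.66) = 0.1714 m·K/W
ΣR = 5.074 m·K/W
ΔT = Q'·ΣR = 37.9 × 5.074 = 192.3 K
Heat flows inward, so T_out = T_in + ΔT = -172 + 192.3 = 20.3 °C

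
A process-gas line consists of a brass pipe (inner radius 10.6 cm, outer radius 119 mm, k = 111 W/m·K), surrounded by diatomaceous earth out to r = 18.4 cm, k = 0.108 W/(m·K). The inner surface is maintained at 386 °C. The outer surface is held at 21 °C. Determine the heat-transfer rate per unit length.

Q' = 568 W/m

Series thermal resistances, inner to outer:
  R'_brass = ln(0.119/0.106)/(2πk) = 0.1157/(2π·111) = 1.659×10^-4 m·K/W
  R'_diatomaceous earth = ln(0.184/0.119)/(2πk) = 0.4358/(2π·0.108) = 0.6422 m·K/W
ΣR = 1.659×10^-4 + 0.6422 = 0.6424 m·K/W
Q' = ΔT/ΣR = (386 °C − 21 °C)/0.6424 = 568 W/m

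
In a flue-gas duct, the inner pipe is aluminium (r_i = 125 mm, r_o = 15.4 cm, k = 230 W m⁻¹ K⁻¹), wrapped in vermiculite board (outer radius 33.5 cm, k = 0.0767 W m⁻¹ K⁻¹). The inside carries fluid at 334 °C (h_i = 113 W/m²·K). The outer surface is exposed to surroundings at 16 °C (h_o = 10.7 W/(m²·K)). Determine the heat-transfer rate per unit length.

Treat each layer as a resistance in series:
  R'_conv,in = 1/(2πr h) = 1/(2π·0.125·113) = 0.01127 m·K/W
  R'_aluminium = ln(0.154/0.125)/(2πk) = 0.2086/(2π·230) = 1.444×10^-4 m·K/W
  R'_vermiculite board = ln(0.335/0.154)/(2πk) = 0.7772/(2π·0.0767) = 1.613 m·K/W
  R'_conv,out = 1/(2πr h) = 1/(2π·0.335·10.7) = 0.04440 m·K/W
ΣR = 0.01127 + 1.444×10^-4 + 1.613 + 0.04440 = 1.669 m·K/W
Q' = ΔT/ΣR = (334 °C − 16 °C)/1.669 = 191 W/m

Q' = 191 W/m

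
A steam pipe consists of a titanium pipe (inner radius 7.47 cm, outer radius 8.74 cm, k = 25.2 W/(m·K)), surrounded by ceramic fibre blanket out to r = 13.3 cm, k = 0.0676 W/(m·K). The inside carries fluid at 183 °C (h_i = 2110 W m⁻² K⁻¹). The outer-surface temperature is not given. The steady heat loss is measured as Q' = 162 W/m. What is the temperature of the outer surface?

Sum the resistances:
  R'_conv,in = 1/(2πr h) = 1/(2π·0.0747·2110) = 0.001010 m·K/W
  R'_titanium = ln(0.0874/0.0747)/(2πk) = 0.1570/(2π·25.2) = 9.917×10^-4 m·K/W
  R'_ceramic fibre blanket = ln(0.133/0.0874)/(2πk) = 0.4199/(2π·0.0676) = 0.9885 m·K/W
ΣR = 0.9905 m·K/W
ΔT = Q'·ΣR = 162 × 0.9905 = 160.5 K
Heat flows outward, so T_out = T_in − ΔT = 183 − 160.5 = 22.5 °C

T_out = 22.5 °C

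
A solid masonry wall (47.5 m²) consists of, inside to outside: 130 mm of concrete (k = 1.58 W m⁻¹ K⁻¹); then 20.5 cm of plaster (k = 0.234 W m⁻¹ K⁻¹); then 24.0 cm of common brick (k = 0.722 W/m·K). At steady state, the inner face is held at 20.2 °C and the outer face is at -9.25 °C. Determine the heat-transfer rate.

Q = 1080 W

Treat each layer as a resistance in series:
  R_concrete = L/(kA) = 0.130/(1.58·47.5) = 0.001732 K/W
  R_plaster = L/(kA) = 0.205/(0.234·47.5) = 0.01844 K/W
  R_common brick = L/(kA) = 0.240/(0.722·47.5) = 0.006998 K/W
ΣR = 0.001732 + 0.01844 + 0.006998 = 0.02717 K/W
Q = ΔT/ΣR = (20.2 °C − -9.25 °C)/0.02717 = 1080 W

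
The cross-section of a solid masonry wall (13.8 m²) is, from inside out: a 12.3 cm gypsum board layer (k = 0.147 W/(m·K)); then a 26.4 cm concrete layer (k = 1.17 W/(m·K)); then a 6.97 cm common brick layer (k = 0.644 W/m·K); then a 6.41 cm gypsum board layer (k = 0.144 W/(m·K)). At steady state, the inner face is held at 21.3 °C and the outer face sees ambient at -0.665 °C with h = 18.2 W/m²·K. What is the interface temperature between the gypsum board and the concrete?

Series thermal resistances, inner to outer:
  R_gypsum board = L/(kA) = 0.123/(0.147·13.8) = 0.06063 K/W
  R_concrete = L/(kA) = 0.264/(1.17·13.8) = 0.01635 K/W
  R_common brick = L/(kA) = 0.0697/(0.644·13.8) = 0.007843 K/W
  R_gypsum board = L/(kA) = 0.0641/(0.144·13.8) = 0.03226 K/W
  R_conv,out = 1/(hA) = 1/(18.2·13.8) = 0.003982 K/W
ΣR = 0.06063 + 0.01635 + 0.007843 + 0.03226 + 0.003982 = 0.1211 K/W
Q = ΔT/ΣR = (21.3 °C − -0.665 °C)/0.1211 = 181.4 W
From the inner boundary to the gypsum board/concrete interface, ΣR_partial = 0.06063 K/W.
T_interface = T_in − Q·ΣR_partial = 21.3 °C − (181.4)(0.06063) = 10.3 °C

T = 10.3 °C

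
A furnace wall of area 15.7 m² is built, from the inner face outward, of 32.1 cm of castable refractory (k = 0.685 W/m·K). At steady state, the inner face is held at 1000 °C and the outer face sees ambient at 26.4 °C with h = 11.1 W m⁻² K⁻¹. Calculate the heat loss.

Q = 27.4 kW

Resistance network (inner→outer):
  R_castable refractory = L/(kA) = 0.321/(0.685·15.7) = 0.02985 K/W
  R_conv,out = 1/(hA) = 1/(11.1·15.7) = 0.005738 K/W
ΣR = 0.02985 + 0.005738 = 0.03559 K/W
Q = ΔT/ΣR = (1000 °C − 26.4 °C)/0.03559 = 27400 W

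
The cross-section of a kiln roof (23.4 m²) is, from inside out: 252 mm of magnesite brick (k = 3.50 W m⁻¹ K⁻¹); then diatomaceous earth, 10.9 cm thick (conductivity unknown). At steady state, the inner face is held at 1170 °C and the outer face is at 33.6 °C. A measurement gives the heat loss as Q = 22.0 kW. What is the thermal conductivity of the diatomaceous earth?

k = 0.0959 W/m·K

ΣR = ΔT/Q = |1170 − 33.6|/22000 = 0.05165 K/W
Known resistances:
  R_magnesite brick = L/(kA) = 0.252/(3.50·23.4) = 0.003077 K/W
R_diatomaceous earth = ΣR − ΣR_known = 0.05165 − 0.003077 = 0.04857 K/W
L/(kA) = 0.04857 ⇒ k = 0.109/(0.04857·23.4) = 0.0959 W/m·K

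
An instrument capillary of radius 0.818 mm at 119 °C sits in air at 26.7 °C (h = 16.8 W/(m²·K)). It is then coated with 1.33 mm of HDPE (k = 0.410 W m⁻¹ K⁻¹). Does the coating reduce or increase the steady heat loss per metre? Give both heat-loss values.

Critical radius for a cylinder: r_cr = k/h = 0.0244 m = 2.44 cm.
Outer radius after coating: r₂ = 8.18×10^-4 + 0.00133 = 0.002148 m.
Since r₁ < r_cr and r₂ ≤ r_cr, the coating moves toward the maximum at r_cr — heat loss rises.
Bare: R = 1/(2πr₁h) = 11.58 m·K/W; Q = 92.3/11.58 = 7.97 W/m.
Coated: R = R_cond + R_conv = 4.785 m·K/W; Q = 92.3/4.785 = 19.3 W/m.

increases: 7.97 → 19.3 W/m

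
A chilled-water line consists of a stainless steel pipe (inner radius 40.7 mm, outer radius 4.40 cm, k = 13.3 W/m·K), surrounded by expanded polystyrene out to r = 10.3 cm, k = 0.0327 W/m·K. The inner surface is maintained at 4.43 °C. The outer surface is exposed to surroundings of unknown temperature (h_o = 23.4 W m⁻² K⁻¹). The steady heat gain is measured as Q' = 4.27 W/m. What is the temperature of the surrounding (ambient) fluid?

T_out = 22.4 °C

Sum the resistances:
  R'_stainless steel = ln(0.0440/0.0407)/(2πk) = 0.07796/(2π·13.3) = 9.329×10^-4 m·K/W
  R'_expanded polystyrene = ln(0.103/0.0440)/(2πk) = 0.8505/(2π·0.0327) = 4.140 m·K/W
  R'_conv,out = 1/(2πr h) = 1/(2π·0.103·23.4) = 0.06603 m·K/W
ΣR = 4.207 m·K/W
ΔT = Q'·ΣR = 4.27 × 4.207 = 17.96 K
Heat flows inward, so T_out = T_in + ΔT = 4.43 + 17.96 = 22.4 °C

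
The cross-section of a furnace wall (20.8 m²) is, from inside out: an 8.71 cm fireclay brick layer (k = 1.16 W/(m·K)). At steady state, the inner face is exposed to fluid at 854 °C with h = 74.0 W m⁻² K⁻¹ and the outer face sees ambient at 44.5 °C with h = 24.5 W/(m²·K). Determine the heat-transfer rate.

Q = 130 kW

Treat each layer as a resistance in series:
  R_conv,in = 1/(hA) = 1/(74.0·20.8) = 6.497×10^-4 K/W
  R_fireclay brick = L/(kA) = 0.0871/(1.16·20.8) = 0.003610 K/W
  R_conv,out = 1/(hA) = 1/(24.5·20.8) = 0.001962 K/W
ΣR = 6.497×10^-4 + 0.003610 + 0.001962 = 0.006222 K/W
Q = ΔT/ΣR = (854 °C − 44.5 °C)/0.006222 = 1.30×10^5 W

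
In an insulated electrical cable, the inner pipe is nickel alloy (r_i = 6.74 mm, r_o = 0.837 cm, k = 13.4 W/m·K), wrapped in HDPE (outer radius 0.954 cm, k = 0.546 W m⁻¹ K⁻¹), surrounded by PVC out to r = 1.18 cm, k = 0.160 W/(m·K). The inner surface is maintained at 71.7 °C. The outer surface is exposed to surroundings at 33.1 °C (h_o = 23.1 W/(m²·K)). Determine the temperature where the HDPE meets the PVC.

Series thermal resistances, inner to outer:
  R'_nickel alloy = ln(0.00837/0.00674)/(2πk) = 0.2166/(2π·13.4) = 0.002573 m·K/W
  R'_HDPE = ln(0.00954/0.00837)/(2πk) = 0.1308/(2π·0.546) = 0.03814 m·K/W
  R'_PVC = ln(0.0118/0.00954)/(2πk) = 0.2126/(2π·0.160) = 0.2115 m·K/W
  R'_conv,out = 1/(2πr h) = 1/(2π·0.0118·23.1) = 0.5839 m·K/W
ΣR = 0.002573 + 0.03814 + 0.2115 + 0.5839 = 0.8361 m·K/W
Q' = ΔT/ΣR = (71.7 °C − 33.1 °C)/0.8361 = 46.17 W/m
From the inner boundary to the HDPE/PVC interface, ΣR_partial = 0.04071 m·K/W.
T_interface = T_in − Q'·ΣR_partial = 71.7 °C − (46.17)(0.04071) = 69.8 °C

T = 69.8 °C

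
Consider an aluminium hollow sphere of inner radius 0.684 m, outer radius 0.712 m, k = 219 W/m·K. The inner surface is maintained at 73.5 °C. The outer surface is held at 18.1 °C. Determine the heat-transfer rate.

Q = 4πk·ΔT/(1/r₁ − 1/r₂) = 4π × 219 × 55.4 / (1/0.684 − 1/0.712) = 2.65×10^6 W

Q = 2.65×10^6 W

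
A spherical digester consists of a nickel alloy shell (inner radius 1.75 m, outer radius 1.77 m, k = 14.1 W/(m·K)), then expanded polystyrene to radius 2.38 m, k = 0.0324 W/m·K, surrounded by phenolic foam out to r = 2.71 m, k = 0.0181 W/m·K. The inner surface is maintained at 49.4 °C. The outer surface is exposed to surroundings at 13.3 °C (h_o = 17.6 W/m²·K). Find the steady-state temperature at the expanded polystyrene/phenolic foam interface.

T = 27.3 °C

Series thermal resistances, inner to outer:
  R_nickel alloy = (1/1.75 − 1/1.77)/(4πk) = 0.006457/(4π·14.1) = 3.644×10^-5 K/W
  R_expanded polystyrene = (1/1.77 − 1/2.38)/(4πk) = 0.1448/(4π·0.0324) = 0.3557 K/W
  R_phenolic foam = (1/2.38 − 1/2.71)/(4πk) = 0.05116/(4π·0.0181) = 0.2249 K/W
  R_conv,out = 1/(4πr²h) = 1/(4π·2.71²·17.6) = 6.157×10^-4 K/W
ΣR = 3.644×10^-5 + 0.3557 + 0.2249 + 6.157×10^-4 = 0.5813 K/W
Q = ΔT/ΣR = (49.4 °C − 13.3 °C)/0.5813 = 62.10 W
From the inner boundary to the expanded polystyrene/phenolic foam interface, ΣR_partial = 0.3557 K/W.
T_interface = T_in − Q·ΣR_partial = 49.4 °C − (62.10)(0.3557) = 27.3 °C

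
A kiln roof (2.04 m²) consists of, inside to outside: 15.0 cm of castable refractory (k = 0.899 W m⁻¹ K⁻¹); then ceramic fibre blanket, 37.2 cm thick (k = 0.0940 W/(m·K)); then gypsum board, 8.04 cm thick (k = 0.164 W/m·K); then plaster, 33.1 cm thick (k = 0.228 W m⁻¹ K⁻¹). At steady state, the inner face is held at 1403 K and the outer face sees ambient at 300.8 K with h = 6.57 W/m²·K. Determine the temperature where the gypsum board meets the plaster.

Treat each layer as a resistance in series:
  R_castable refractory = L/(kA) = 0.150/(0.899·2.04) = 0.08179 K/W
  R_ceramic fibre blanket = L/(kA) = 0.372/(0.0940·2.04) = 1.940 K/W
  R_gypsum board = L/(kA) = 0.0804/(0.164·2.04) = 0.2403 K/W
  R_plaster = L/(kA) = 0.331/(0.228·2.04) = 0.7116 K/W
  R_conv,out = 1/(hA) = 1/(6.57·2.04) = 0.07461 K/W
ΣR = 0.08179 + 1.940 + 0.2403 + 0.7116 + 0.07461 = 3.048 K/W
Q = ΔT/ΣR = (1403 K − 300.8 K)/3.048 = 361.6 W
From the inner boundary to the gypsum board/plaster interface, ΣR_partial = 2.262 K/W.
T_interface = T_in − Q·ΣR_partial = 1403 K − (361.6)(2.262) = 585 K

T = 585 K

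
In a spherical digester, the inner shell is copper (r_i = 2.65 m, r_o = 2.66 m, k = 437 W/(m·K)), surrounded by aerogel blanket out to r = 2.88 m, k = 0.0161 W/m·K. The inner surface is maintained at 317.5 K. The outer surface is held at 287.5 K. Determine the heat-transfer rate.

Treat each layer as a resistance in series:
  R_copper = (1/2.65 − 1/2.66)/(4πk) = 0.001419/(4π·437) = 2.583×10^-7 K/W
  R_aerogel blanket = (1/2.66 − 1/2.88)/(4πk) = 0.02872/(4π·0.0161) = 0.1419 K/W
ΣR = 2.583×10^-7 + 0.1419 = 0.1419 K/W
Q = ΔT/ΣR = (317.5 K − 287.5 K)/0.1419 = 211 W

Q = 211 W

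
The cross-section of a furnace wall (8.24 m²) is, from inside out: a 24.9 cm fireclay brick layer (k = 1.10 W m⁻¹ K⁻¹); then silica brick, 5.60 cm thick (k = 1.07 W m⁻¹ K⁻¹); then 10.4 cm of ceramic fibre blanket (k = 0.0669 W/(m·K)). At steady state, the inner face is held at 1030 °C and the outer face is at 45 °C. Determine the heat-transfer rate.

Q = 4.43 kW

Resistance network (inner→outer):
  R_fireclay brick = L/(kA) = 0.249/(1.10·8.24) = 0.02747 K/W
  R_silica brick = L/(kA) = 0.0560/(1.07·8.24) = 0.006352 K/W
  R_ceramic fibre blanket = L/(kA) = 0.104/(0.0669·8.24) = 0.1887 K/W
ΣR = 0.02747 + 0.006352 + 0.1887 = 0.2225 K/W
Q = ΔT/ΣR = (1030 °C − 45 °C)/0.2225 = 4430 W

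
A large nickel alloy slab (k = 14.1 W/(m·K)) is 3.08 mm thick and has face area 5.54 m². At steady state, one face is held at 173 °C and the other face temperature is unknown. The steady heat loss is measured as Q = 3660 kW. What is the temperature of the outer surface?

T_out = 28.7 °C

Series resistances:
  R_nickel alloy = L/(kA) = 0.00308/(14.1·5.54) = 3.943×10^-5 K/W
ΣR = 3.943×10^-5 K/W
ΔT = Q·ΣR = 3.66×10^6 × 3.943×10^-5 = 144.3 K
Heat flows outward, so T_out = T_in − ΔT = 173 − 144.3 = 28.7 °C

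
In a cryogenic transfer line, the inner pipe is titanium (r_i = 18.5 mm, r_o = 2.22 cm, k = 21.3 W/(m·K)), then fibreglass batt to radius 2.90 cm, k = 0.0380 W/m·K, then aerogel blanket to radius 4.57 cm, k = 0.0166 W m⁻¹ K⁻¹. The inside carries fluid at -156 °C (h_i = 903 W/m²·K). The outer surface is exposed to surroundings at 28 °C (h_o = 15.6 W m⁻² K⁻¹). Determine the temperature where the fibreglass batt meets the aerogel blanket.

T = -120 °C

Treat each layer as a resistance in series:
  R'_conv,in = 1/(2πr h) = 1/(2π·0.0185·903) = 0.009527 m·K/W
  R'_titanium = ln(0.0222/0.0185)/(2πk) = 0.1823/(2π·21.3) = 0.001362 m·K/W
  R'_fibreglass batt = ln(0.0290/0.0222)/(2πk) = 0.2672/(2π·0.0380) = 1.119 m·K/W
  R'_aerogel blanket = ln(0.0457/0.0290)/(2πk) = 0.4548/(2π·0.0166) = 4.360 m·K/W
  R'_conv,out = 1/(2πr h) = 1/(2π·0.0457·15.6) = 0.2232 m·K/W
ΣR = 0.009527 + 0.001362 + 1.119 + 4.360 + 0.2232 = 5.713 m·K/W
Q' = ΔT/ΣR = (-156 °C − 28 °C)/5.713 = -32.21 W/m
From the inner boundary to the fibreglass batt/aerogel blanket interface, ΣR_partial = 1.130 m·K/W.
T_interface = T_in − Q'·ΣR_partial = -156 °C − (-32.21)(1.130) = -120 °C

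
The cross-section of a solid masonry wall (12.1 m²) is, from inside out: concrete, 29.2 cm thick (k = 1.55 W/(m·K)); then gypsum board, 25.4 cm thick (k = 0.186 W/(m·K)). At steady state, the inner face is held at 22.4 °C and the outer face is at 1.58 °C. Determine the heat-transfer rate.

Q = 162 W

Treat each layer as a resistance in series:
  R_concrete = L/(kA) = 0.292/(1.55·12.1) = 0.01557 K/W
  R_gypsum board = L/(kA) = 0.254/(0.186·12.1) = 0.1129 K/W
ΣR = 0.01557 + 0.1129 = 0.1285 K/W
Q = ΔT/ΣR = (22.4 °C − 1.58 °C)/0.1285 = 162 W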